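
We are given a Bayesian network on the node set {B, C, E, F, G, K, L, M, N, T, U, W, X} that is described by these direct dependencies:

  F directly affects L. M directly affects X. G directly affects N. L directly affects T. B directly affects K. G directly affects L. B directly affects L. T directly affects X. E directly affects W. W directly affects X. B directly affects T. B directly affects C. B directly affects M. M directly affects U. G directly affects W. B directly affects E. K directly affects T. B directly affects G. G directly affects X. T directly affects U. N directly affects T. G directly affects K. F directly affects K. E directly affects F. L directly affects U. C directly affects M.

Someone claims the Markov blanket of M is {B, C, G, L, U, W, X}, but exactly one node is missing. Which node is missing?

A node's Markov blanket = Pa ∪ Ch ∪ (parents of Ch other than the node itself).
M's parents: B, C.
M has children U, X.
For each child, the remaining parents (spouses of M):
  U: L, T
  X: G, T, W
MB(M) = {B, C, G, L, T, U, W, X}.
Comparing with the claimed set, T is missing.

T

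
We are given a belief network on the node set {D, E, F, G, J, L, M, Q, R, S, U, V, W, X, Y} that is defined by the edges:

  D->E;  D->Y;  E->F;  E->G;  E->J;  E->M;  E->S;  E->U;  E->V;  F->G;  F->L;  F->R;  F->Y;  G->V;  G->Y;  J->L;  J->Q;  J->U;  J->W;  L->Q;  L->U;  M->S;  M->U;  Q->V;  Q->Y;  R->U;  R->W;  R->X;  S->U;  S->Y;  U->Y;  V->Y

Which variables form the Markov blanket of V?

Recall MB(v) = parents ∪ children ∪ spouses, where spouses are the other parents of v's children.
V's parents: E, G, Q.
V has child Y.
Co-parents of V (other parents of its children):
  parents(Y) \ {V} = {D, F, G, Q, S, U}.
Union: {E, G, Q} ∪ {Y} ∪ {D, F, G, Q, S, U} = {D, E, F, G, Q, S, U, Y}.

{D, E, F, G, Q, S, U, Y}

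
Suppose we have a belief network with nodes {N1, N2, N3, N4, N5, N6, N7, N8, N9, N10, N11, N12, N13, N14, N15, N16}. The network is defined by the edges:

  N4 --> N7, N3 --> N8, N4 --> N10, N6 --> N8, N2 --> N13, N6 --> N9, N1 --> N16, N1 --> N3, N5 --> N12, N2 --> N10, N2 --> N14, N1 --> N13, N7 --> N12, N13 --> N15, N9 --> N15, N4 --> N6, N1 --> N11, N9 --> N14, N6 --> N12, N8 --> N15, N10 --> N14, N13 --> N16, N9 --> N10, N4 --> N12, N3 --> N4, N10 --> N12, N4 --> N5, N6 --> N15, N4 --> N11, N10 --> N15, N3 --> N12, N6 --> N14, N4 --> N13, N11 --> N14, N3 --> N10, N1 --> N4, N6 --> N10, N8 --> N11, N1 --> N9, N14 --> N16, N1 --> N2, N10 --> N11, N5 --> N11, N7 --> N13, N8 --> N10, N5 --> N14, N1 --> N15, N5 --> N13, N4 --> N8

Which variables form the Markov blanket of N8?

{N1, N2, N3, N4, N5, N6, N9, N10, N11, N13, N15}

Children of N8: N10, N11, N15.
N8 has parents N3, N4, N6.
Other parents of N8's children:
  parents(N10) \ {N8} = {N2, N3, N4, N6, N9}.
  N11's other parents are N1, N4, N5, N10.
  parents(N15) \ {N8} = {N1, N6, N9, N10, N13}.
Union: {N3, N4, N6} ∪ {N10, N11, N15} ∪ {N1, N2, N3, N4, N5, N6, N9, N10, N13} = {N1, N2, N3, N4, N5, N6, N9, N10, N11, N13, N15}.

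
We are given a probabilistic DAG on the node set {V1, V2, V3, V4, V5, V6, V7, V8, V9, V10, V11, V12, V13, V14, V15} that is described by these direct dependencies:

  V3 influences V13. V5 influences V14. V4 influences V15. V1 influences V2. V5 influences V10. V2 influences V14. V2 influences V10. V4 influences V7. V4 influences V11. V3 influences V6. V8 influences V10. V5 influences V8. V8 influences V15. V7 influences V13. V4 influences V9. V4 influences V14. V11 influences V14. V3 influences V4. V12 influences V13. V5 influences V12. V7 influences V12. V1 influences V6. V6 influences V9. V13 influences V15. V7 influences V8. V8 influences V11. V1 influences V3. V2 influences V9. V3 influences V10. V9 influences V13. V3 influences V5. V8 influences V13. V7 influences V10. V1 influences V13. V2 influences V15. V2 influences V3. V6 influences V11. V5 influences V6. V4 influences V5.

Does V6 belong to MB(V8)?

V6 is a co-parent of V8: both are parents of V11.
So V6 ∈ MB(V8).

Yes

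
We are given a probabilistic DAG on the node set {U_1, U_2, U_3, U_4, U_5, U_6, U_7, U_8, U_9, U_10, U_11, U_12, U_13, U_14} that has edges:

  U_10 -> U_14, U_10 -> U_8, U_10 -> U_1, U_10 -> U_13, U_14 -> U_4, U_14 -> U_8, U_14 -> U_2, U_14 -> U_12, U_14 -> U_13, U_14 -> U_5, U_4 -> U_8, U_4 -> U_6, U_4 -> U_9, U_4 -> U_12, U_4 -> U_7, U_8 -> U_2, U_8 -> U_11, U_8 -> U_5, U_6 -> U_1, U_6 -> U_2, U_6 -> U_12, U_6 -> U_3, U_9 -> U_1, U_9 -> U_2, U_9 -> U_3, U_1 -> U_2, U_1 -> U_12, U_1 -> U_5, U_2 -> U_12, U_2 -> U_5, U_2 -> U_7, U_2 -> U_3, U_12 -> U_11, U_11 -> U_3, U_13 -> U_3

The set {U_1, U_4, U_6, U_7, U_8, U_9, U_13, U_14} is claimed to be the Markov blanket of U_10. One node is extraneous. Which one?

U_7

The Markov blanket of a node is its parents, its children, and the other parents of its children.
Ch(U_10) = {U_1, U_8, U_13, U_14}.
Parents of U_10: none.
Other parents of U_10's children:
  U_14 has no other parent.
  parents(U_8) \ {U_10} = {U_4, U_14}.
  U_1's other parents are U_6, U_9.
  U_13 also has parent U_14.
MB(U_10) = {U_1, U_4, U_6, U_8, U_9, U_13, U_14}.
U_7 is neither a parent, child, nor co-parent of U_10, so it does not belong.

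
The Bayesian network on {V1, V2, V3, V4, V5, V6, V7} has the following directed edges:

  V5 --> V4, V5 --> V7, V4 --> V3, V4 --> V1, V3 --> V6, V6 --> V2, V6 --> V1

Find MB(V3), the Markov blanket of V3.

{V4, V6}

The Markov blanket of a node is its parents, its children, and the other parents of its children.
V3's parents: V4.
V3's children: V6.
For each child, the remaining parents (spouses of V3):
  V6 has no other parent.
Union: {V4} ∪ {V6} ∪ {} = {V4, V6}.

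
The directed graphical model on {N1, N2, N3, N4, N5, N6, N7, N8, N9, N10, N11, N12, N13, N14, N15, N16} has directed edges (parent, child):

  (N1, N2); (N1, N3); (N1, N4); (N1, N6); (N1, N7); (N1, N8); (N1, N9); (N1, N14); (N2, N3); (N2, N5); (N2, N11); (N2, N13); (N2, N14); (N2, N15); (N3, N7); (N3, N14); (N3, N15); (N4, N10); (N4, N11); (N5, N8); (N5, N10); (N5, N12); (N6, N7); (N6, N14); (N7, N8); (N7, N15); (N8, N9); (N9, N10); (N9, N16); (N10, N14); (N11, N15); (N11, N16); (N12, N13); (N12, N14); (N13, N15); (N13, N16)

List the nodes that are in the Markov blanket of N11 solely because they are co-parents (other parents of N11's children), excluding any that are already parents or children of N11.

Children of N11: N15, N16.
  N15: N2, N3, N7, N13
  N16: N9, N13
Excluding nodes already adjacent to N11 (N2, N4, N15, N16), the co-parent-only contribution is {N3, N7, N9, N13}.

{N3, N7, N9, N13}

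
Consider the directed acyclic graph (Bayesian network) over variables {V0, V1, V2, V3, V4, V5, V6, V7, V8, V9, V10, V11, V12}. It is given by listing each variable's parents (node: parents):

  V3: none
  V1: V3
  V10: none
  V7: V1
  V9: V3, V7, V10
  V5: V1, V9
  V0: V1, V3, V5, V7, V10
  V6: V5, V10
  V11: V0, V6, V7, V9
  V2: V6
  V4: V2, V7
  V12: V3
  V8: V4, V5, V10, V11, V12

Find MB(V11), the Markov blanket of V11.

Children of V11: V8.
Pa(V11) = {V0, V6, V7, V9}.
Co-parents of V11 (other parents of its children):
  parents(V8) \ {V11} = {V4, V5, V10, V12}.
MB(V11) = {V0, V4, V5, V6, V7, V8, V9, V10, V12}.

{V0, V4, V5, V6, V7, V8, V9, V10, V12}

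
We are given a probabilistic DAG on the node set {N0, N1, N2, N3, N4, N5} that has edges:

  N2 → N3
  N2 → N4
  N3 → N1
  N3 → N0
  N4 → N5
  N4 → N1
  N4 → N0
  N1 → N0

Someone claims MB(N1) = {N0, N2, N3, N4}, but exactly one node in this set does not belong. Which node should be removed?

N2

Ch(N1) = {N0}.
Pa(N1) = {N3, N4}.
Parents of each child, excluding N1:
  N0: N3, N4
MB(N1) = {N0, N3, N4}.
N2 is neither a parent, child, nor co-parent of N1, so it does not belong.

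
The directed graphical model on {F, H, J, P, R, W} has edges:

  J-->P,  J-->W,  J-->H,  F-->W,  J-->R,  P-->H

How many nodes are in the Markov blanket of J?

By definition, MB(J) is built from J's parents, J's children, and the co-parents of J.
Parents of J: none.
J's children: H, P, R, W.
For each child, the remaining parents (spouses of J):
  W also has parent F.
  P has no other parent.
  R: no additional parents.
  H's other parent is P.
MB(J) = {F, H, P, R, W}, which has 5 nodes.

5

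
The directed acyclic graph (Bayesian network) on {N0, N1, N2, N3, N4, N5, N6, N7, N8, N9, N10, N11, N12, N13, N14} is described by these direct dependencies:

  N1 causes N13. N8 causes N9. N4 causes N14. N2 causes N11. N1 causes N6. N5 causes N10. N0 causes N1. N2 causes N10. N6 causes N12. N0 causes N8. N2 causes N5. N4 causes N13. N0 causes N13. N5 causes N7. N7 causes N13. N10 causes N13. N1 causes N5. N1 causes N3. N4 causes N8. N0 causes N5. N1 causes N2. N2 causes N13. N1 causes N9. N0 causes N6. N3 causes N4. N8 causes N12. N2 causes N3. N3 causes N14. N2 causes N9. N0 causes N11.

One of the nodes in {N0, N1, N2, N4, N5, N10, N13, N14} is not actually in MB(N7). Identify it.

Parents of N7: N5.
Children of N7: N13.
Co-parents of N7 (other parents of its children):
  N13's other parents are N0, N1, N2, N4, N10.
MB(N7) = {N0, N1, N2, N4, N5, N10, N13}.
N14 is neither a parent, child, nor co-parent of N7, so it does not belong.

N14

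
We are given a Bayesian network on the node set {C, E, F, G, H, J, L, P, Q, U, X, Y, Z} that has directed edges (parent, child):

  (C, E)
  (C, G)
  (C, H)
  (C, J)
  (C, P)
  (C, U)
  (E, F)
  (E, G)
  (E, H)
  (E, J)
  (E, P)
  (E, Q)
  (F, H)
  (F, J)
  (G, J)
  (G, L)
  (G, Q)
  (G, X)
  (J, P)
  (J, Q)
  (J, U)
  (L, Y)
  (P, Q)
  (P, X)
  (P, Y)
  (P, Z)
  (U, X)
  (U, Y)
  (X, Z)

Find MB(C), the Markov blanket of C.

C's parents: none.
C's children: E, G, H, J, P, U.
Parents of each child, excluding C:
  E: no additional parents.
  G also has parent E.
  parents(H) \ {C} = {E, F}.
  J also has parents E, F, G.
  P also has parents E, J.
  parents(U) \ {C} = {J}.
So the Markov blanket of C is {E, F, G, H, J, P, U}.

{E, F, G, H, J, P, U}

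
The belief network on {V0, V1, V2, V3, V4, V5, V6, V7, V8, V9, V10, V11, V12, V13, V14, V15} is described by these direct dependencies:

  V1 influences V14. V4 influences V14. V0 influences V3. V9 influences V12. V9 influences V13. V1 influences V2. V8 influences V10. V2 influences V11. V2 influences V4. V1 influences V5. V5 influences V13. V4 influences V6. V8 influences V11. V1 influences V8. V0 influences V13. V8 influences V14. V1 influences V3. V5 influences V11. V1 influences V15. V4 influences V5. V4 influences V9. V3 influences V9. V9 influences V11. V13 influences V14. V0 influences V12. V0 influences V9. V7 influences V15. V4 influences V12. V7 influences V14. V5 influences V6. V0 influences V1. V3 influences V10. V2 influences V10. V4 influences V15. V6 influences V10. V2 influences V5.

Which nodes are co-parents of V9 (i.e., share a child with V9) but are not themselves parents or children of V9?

{V2, V5, V8}

Children of V9: V11, V12, V13.
  parents(V11) \ {V9} = {V2, V5, V8}.
  V12's other parents are V0, V4.
  parents(V13) \ {V9} = {V0, V5}.
Excluding nodes already adjacent to V9 (V0, V3, V4, V11, V12, V13), the co-parent-only contribution is {V2, V5, V8}.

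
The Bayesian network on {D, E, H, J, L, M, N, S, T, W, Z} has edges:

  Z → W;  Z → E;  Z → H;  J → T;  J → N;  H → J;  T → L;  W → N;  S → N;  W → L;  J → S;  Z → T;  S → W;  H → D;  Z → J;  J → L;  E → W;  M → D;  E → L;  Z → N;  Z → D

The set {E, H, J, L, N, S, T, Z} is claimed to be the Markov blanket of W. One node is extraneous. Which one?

Ch(W) = {L, N}.
W's parents: E, S, Z.
Co-parents of W (other parents of its children):
  parents(N) \ {W} = {J, S, Z}.
  parents(L) \ {W} = {E, J, T}.
MB(W) = {E, J, L, N, S, T, Z}.
H is neither a parent, child, nor co-parent of W, so it does not belong.

H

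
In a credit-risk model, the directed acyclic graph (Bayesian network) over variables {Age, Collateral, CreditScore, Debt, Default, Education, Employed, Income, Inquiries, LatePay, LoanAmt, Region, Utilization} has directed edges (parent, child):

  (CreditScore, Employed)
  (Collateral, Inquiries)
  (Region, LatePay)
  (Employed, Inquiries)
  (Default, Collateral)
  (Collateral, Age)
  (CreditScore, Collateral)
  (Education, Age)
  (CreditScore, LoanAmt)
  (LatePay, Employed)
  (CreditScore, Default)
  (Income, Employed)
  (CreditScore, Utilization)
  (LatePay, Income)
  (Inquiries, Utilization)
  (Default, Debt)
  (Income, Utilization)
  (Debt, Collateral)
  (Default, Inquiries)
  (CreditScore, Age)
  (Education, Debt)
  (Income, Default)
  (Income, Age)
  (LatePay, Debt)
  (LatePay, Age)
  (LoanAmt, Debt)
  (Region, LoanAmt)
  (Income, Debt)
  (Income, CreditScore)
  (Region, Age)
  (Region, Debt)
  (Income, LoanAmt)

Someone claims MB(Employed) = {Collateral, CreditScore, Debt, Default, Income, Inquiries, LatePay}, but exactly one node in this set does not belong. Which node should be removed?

Recall MB(v) = parents ∪ children ∪ spouses, where spouses are the other parents of v's children.
Pa(Employed) = {CreditScore, Income, LatePay}.
Employed has child Inquiries.
Co-parents of Employed (other parents of its children):
  Inquiries's other parents are Collateral, Default.
MB(Employed) = {Collateral, CreditScore, Default, Income, Inquiries, LatePay}.
Debt is neither a parent, child, nor co-parent of Employed, so it does not belong.

Debt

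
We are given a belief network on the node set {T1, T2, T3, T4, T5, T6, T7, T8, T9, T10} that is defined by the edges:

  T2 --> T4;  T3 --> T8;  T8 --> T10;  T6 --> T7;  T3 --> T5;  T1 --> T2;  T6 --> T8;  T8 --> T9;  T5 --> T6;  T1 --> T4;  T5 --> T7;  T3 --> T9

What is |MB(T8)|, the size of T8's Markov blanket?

The Markov blanket of a node is its parents, its children, and the other parents of its children.
T8's parents: T3, T6.
T8 has children T9, T10.
Co-parents of T8 (other parents of its children):
  parents(T9) \ {T8} = {T3}.
  T10: no additional parents.
MB(T8) = {T3, T6, T9, T10}, which has 4 nodes.

4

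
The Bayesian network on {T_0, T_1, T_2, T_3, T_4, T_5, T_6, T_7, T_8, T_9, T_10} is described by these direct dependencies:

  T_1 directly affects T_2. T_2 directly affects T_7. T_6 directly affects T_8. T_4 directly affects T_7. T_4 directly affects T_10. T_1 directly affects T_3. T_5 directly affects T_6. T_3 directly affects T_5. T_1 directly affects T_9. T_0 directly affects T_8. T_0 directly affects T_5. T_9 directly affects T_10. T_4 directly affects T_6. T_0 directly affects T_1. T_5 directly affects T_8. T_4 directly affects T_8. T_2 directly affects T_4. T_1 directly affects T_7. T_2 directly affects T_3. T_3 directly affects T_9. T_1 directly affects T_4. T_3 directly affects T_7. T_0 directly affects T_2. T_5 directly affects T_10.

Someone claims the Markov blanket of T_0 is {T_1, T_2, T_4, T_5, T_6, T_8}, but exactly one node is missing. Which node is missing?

Recall MB(v) = parents ∪ children ∪ spouses, where spouses are the other parents of v's children.
T_0 has no parents.
Children of T_0: T_1, T_2, T_5, T_8.
Other parents of T_0's children:
  T_1 has no other parent.
  T_2 also has parent T_1.
  T_5 also has parent T_3.
  parents(T_8) \ {T_0} = {T_4, T_5, T_6}.
MB(T_0) = {T_1, T_2, T_3, T_4, T_5, T_6, T_8}.
Comparing with the claimed set, T_3 is missing.

T_3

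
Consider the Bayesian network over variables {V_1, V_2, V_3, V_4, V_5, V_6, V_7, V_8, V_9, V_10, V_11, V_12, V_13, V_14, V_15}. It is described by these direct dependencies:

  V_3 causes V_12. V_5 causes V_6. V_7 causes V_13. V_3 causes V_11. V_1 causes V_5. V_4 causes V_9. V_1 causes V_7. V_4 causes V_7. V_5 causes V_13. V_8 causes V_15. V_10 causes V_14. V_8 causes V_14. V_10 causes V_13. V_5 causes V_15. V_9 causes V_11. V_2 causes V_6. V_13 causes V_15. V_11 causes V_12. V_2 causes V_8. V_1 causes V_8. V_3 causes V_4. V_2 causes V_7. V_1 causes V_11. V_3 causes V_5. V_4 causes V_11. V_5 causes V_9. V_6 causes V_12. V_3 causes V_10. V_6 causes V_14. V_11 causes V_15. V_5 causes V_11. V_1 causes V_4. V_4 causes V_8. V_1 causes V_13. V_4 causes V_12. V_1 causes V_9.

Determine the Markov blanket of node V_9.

By definition, MB(V_9) is built from V_9's parents, V_9's children, and the co-parents of V_9.
V_9 has parents V_1, V_4, V_5.
V_9's children: V_11.
Co-parents of V_9 (other parents of its children):
  V_11 also has parents V_1, V_3, V_4, V_5.
Union: {V_1, V_4, V_5} ∪ {V_11} ∪ {V_1, V_3, V_4, V_5} = {V_1, V_3, V_4, V_5, V_11}.

{V_1, V_3, V_4, V_5, V_11}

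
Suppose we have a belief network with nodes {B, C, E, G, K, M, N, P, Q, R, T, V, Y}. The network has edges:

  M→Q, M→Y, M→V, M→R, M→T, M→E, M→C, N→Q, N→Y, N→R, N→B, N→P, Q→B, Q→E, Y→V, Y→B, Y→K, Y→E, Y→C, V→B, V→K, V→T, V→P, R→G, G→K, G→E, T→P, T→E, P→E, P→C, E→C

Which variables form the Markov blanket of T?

{E, G, M, N, P, Q, V, Y}

T's children: E, P.
Pa(T) = {M, V}.
Parents of each child, excluding T:
  P also has parents N, V.
  E also has parents G, M, P, Q, Y.
Taking the union gives {E, G, M, N, P, Q, V, Y}.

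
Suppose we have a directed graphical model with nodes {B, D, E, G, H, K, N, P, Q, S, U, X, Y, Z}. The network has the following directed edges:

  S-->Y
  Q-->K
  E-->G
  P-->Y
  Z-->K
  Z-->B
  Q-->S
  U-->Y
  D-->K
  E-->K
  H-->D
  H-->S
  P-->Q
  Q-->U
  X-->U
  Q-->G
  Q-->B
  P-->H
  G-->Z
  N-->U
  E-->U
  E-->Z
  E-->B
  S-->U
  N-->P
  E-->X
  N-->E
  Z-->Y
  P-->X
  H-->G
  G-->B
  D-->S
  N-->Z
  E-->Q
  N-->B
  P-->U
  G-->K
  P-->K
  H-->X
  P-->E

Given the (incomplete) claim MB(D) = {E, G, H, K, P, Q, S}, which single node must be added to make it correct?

Z

Recall MB(v) = parents ∪ children ∪ spouses, where spouses are the other parents of v's children.
D's parents: H.
Children of D: K, S.
For each child, the remaining parents (spouses of D):
  S: H, Q
  K: E, G, P, Q, Z
MB(D) = {E, G, H, K, P, Q, S, Z}.
Comparing with the claimed set, Z is missing.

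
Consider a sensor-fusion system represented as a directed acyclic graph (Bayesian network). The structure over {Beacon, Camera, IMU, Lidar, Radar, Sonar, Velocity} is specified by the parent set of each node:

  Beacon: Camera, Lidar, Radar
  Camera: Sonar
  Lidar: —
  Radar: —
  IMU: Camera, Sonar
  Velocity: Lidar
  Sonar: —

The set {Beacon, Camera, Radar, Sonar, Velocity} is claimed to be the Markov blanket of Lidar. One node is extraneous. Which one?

Sonar

A node's Markov blanket = Pa ∪ Ch ∪ (parents of Ch other than the node itself).
Lidar has no parents.
Children of Lidar: Beacon, Velocity.
Other parents of Lidar's children:
  Velocity: —
  Beacon: Camera, Radar
MB(Lidar) = {Beacon, Camera, Radar, Velocity}.
Sonar is neither a parent, child, nor co-parent of Lidar, so it does not belong.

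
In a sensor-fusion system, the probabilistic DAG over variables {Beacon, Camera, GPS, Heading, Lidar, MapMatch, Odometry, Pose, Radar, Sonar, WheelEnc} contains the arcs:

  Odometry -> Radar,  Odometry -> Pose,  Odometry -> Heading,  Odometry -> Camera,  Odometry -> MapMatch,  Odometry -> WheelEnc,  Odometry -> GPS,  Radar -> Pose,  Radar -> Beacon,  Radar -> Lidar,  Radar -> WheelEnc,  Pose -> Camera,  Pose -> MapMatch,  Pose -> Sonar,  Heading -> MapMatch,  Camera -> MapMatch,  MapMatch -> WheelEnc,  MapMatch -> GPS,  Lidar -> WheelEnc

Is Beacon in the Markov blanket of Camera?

Camera has parents Odometry, Pose.
Children of Camera: MapMatch.
For each child, the remaining parents (spouses of Camera):
  MapMatch's other parents are Heading, Odometry, Pose.
MB(Camera) = {Heading, MapMatch, Odometry, Pose}; Beacon is not in this set.

No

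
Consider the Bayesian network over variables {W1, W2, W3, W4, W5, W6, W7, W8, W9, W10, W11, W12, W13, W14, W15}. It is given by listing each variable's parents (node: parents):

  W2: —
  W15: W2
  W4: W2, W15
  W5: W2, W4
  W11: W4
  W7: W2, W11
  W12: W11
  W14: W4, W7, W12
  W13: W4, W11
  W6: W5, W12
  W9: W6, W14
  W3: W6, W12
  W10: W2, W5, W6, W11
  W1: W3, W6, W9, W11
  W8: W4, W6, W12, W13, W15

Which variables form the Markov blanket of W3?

{W1, W6, W9, W11, W12}

Pa(W3) = {W6, W12}.
W3 has child W1.
Co-parents of W3 (other parents of its children):
  W1's other parents are W6, W9, W11.
So the Markov blanket of W3 is {W1, W6, W9, W11, W12}.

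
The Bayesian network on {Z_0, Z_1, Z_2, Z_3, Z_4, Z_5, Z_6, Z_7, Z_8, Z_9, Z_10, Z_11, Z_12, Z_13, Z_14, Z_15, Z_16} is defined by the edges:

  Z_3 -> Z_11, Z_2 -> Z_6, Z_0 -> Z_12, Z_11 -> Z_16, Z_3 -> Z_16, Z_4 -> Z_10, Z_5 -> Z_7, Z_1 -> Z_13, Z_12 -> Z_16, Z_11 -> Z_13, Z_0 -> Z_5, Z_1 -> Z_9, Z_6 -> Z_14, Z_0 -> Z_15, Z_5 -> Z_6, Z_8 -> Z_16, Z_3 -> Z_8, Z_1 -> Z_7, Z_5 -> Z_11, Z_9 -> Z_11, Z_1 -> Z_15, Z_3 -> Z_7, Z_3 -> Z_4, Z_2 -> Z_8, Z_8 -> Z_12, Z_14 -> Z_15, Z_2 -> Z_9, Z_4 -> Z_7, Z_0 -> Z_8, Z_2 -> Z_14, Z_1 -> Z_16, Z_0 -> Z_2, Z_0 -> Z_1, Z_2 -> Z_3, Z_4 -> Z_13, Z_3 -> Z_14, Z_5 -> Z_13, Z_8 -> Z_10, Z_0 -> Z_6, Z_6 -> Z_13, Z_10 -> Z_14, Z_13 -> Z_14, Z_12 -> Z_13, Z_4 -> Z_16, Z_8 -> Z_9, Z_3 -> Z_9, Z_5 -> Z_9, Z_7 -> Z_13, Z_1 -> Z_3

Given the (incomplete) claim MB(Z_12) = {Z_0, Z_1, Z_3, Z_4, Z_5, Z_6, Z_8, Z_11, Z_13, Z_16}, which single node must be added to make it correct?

Z_12's parents: Z_0, Z_8.
Z_12's children: Z_13, Z_16.
For each child, the remaining parents (spouses of Z_12):
  Z_13 also has parents Z_1, Z_4, Z_5, Z_6, Z_7, Z_11.
  Z_16 also has parents Z_1, Z_3, Z_4, Z_8, Z_11.
MB(Z_12) = {Z_0, Z_1, Z_3, Z_4, Z_5, Z_6, Z_7, Z_8, Z_11, Z_13, Z_16}.
Comparing with the claimed set, Z_7 is missing.

Z_7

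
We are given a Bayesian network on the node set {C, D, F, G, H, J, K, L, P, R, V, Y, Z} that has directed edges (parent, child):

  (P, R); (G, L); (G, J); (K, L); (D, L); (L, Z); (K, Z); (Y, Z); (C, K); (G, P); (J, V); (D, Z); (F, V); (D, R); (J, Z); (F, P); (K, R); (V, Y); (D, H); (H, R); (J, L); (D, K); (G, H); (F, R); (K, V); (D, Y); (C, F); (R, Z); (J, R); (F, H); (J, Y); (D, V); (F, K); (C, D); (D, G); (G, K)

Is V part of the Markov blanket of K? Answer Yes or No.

Yes

V is a child of K.
So V ∈ MB(K).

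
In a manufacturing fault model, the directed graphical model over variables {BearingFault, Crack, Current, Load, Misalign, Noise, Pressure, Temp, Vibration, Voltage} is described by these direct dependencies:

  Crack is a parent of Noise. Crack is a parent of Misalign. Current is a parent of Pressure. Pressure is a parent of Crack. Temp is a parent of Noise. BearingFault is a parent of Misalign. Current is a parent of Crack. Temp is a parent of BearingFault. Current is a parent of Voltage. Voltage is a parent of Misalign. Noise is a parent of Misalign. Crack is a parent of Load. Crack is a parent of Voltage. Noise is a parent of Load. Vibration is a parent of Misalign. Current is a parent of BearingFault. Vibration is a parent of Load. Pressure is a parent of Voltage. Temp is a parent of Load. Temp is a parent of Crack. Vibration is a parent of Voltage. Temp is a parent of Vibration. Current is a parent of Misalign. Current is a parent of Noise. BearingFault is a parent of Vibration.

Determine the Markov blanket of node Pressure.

A node's Markov blanket = Pa ∪ Ch ∪ (parents of Ch other than the node itself).
Pressure's children: Crack, Voltage.
Parents of Pressure: Current.
Other parents of Pressure's children:
  Crack also has parents Current, Temp.
  Voltage also has parents Crack, Current, Vibration.
MB(Pressure) = {Crack, Current, Temp, Vibration, Voltage}.

{Crack, Current, Temp, Vibration, Voltage}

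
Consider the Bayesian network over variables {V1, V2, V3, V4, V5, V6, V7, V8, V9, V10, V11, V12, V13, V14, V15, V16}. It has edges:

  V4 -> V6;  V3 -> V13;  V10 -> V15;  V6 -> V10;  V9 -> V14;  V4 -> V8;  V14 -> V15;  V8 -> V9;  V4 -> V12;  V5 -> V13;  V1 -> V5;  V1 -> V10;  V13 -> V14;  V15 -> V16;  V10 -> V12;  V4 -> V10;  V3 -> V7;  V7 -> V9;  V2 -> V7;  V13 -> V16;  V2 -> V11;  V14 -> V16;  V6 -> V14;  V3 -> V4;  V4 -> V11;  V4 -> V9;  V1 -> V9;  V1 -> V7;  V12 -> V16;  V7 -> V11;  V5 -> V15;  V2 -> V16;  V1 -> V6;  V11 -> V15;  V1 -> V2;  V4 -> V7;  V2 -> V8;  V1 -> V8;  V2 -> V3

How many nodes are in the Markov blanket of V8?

5

By definition, MB(V8) is built from V8's parents, V8's children, and the co-parents of V8.
V8 has parents V1, V2, V4.
Children of V8: V9.
Co-parents of V8 (other parents of its children):
  V9: V1, V4, V7
MB(V8) = {V1, V2, V4, V7, V9}, which has 5 nodes.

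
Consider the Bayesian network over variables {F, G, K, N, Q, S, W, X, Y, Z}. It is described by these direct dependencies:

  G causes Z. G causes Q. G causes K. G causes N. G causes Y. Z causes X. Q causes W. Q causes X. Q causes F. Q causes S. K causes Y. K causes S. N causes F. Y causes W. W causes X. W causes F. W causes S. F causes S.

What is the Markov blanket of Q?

{F, G, K, N, S, W, X, Y, Z}

Pa(Q) = {G}.
Q's children: F, S, W, X.
Other parents of Q's children:
  W also has parent Y.
  X's other parents are W, Z.
  F also has parents N, W.
  S's other parents are F, K, W.
MB(Q) = {F, G, K, N, S, W, X, Y, Z}.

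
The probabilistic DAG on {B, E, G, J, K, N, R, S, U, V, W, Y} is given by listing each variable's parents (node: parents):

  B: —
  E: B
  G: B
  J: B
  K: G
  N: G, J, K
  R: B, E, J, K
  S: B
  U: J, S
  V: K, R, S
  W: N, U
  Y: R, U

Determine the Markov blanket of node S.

S has children U, V.
S has parent B.
Parents of each child, excluding S:
  parents(U) \ {S} = {J}.
  parents(V) \ {S} = {K, R}.
Taking the union gives {B, J, K, R, U, V}.

{B, J, K, R, U, V}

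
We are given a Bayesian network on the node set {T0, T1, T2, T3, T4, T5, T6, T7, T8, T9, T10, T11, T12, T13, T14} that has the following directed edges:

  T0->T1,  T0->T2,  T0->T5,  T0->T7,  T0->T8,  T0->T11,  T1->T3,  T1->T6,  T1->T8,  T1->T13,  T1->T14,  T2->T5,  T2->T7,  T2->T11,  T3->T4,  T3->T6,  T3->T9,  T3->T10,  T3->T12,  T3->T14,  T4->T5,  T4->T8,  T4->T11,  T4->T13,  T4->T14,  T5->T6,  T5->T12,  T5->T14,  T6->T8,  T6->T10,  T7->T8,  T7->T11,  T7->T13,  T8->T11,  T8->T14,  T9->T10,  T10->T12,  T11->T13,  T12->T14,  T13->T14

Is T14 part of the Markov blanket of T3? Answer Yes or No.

T14 is a child of T3.
So T14 ∈ MB(T3).

Yes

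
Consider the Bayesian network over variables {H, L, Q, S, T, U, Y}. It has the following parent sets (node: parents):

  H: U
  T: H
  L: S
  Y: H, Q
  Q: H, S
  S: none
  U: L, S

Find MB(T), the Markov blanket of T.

By definition, MB(T) is built from T's parents, T's children, and the co-parents of T.
Parents of T: H.
T's children: none.
T has no children, so there are no co-parents.
So the Markov blanket of T is {H}.

{H}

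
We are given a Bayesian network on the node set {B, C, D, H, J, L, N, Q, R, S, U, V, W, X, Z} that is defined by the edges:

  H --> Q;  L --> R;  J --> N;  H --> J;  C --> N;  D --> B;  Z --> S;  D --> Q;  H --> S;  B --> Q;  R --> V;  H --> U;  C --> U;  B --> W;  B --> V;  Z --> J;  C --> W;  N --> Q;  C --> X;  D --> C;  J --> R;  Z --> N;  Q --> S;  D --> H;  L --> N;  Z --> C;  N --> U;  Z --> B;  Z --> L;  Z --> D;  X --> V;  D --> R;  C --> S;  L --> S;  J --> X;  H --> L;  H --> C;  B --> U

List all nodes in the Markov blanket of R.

{B, D, J, L, V, X}

R has parents D, J, L.
R has child V.
Co-parents of R (other parents of its children):
  V: B, X
So the Markov blanket of R is {B, D, J, L, V, X}.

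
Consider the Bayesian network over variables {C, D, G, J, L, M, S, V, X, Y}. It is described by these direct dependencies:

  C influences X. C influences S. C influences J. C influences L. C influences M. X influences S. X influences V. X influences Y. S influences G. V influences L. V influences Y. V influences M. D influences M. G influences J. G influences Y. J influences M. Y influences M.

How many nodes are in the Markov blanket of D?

5

By definition, MB(D) is built from D's parents, D's children, and the co-parents of D.
D's parents: none.
Ch(D) = {M}.
For each child, the remaining parents (spouses of D):
  parents(M) \ {D} = {C, J, V, Y}.
MB(D) = {C, J, M, V, Y}, which has 5 nodes.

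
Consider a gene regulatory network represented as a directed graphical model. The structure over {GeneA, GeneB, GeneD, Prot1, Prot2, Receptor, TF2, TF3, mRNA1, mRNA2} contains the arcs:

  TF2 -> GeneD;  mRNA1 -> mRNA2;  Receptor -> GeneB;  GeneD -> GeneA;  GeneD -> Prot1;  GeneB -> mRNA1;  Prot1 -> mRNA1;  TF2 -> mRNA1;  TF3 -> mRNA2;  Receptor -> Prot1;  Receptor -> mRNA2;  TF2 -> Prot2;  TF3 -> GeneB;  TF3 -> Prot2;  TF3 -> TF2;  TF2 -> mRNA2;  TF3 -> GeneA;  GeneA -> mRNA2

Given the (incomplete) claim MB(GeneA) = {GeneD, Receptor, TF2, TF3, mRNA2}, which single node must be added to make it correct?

mRNA1

Recall MB(v) = parents ∪ children ∪ spouses, where spouses are the other parents of v's children.
Ch(GeneA) = {mRNA2}.
GeneA's parents: GeneD, TF3.
For each child, the remaining parents (spouses of GeneA):
  parents(mRNA2) \ {GeneA} = {Receptor, TF2, TF3, mRNA1}.
MB(GeneA) = {GeneD, Receptor, TF2, TF3, mRNA1, mRNA2}.
Comparing with the claimed set, mRNA1 is missing.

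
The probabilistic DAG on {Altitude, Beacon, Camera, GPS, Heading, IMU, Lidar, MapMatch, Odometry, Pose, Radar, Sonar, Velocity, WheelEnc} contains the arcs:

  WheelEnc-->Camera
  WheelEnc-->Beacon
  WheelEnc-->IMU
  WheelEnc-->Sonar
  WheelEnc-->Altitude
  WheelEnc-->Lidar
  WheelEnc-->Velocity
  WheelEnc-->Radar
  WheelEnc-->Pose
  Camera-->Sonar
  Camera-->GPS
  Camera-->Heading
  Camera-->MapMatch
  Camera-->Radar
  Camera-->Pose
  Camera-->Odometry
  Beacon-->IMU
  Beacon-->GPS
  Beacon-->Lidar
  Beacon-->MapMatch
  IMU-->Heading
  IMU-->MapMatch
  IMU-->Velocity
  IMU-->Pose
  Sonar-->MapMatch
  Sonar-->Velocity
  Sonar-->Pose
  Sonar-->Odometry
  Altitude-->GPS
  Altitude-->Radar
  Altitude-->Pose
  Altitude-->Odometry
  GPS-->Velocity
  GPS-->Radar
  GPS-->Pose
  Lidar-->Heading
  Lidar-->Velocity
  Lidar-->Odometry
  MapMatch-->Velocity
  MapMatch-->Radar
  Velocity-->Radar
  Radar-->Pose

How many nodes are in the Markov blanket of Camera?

13

Pa(Camera) = {WheelEnc}.
Camera has children GPS, Heading, MapMatch, Odometry, Pose, Radar, Sonar.
Parents of each child, excluding Camera:
  Sonar also has parent WheelEnc.
  GPS also has parents Altitude, Beacon.
  parents(Heading) \ {Camera} = {IMU, Lidar}.
  parents(MapMatch) \ {Camera} = {Beacon, IMU, Sonar}.
  Radar's other parents are Altitude, GPS, MapMatch, Velocity, WheelEnc.
  Pose also has parents Altitude, GPS, IMU, Radar, Sonar, WheelEnc.
  parents(Odometry) \ {Camera} = {Altitude, Lidar, Sonar}.
MB(Camera) = {Altitude, Beacon, GPS, Heading, IMU, Lidar, MapMatch, Odometry, Pose, Radar, Sonar, Velocity, WheelEnc}, which has 13 nodes.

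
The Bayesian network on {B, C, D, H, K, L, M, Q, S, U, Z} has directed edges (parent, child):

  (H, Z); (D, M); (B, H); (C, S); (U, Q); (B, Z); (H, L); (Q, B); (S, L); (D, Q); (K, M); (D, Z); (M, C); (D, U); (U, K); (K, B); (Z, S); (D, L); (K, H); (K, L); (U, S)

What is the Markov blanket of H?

{B, D, K, L, S, Z}

By definition, MB(H) is built from H's parents, H's children, and the co-parents of H.
H has children L, Z.
H's parents: B, K.
For each child, the remaining parents (spouses of H):
  Z: B, D
  L: D, K, S
Taking the union gives {B, D, K, L, S, Z}.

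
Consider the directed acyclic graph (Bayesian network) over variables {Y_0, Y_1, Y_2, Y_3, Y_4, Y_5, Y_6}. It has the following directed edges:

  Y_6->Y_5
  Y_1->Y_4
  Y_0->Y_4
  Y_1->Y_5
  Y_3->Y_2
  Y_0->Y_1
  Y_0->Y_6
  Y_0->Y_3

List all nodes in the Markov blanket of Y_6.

Recall MB(v) = parents ∪ children ∪ spouses, where spouses are the other parents of v's children.
Ch(Y_6) = {Y_5}.
Parents of Y_6: Y_0.
For each child, the remaining parents (spouses of Y_6):
  Y_5 also has parent Y_1.
So the Markov blanket of Y_6 is {Y_0, Y_1, Y_5}.

{Y_0, Y_1, Y_5}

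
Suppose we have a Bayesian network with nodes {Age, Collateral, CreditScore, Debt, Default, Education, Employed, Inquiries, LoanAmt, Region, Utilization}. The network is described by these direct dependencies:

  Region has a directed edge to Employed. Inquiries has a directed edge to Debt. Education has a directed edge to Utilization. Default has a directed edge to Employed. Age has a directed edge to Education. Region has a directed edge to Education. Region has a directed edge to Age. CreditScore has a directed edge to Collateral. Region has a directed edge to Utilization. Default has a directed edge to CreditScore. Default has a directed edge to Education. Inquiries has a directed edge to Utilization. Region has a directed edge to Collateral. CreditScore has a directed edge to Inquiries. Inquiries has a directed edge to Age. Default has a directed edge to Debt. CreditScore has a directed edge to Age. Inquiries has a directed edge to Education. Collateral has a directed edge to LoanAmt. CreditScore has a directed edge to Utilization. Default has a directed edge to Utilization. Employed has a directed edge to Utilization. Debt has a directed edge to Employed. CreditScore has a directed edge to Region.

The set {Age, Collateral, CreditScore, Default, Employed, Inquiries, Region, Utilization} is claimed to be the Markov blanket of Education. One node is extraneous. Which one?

Education's children: Utilization.
Education has parents Age, Default, Inquiries, Region.
Parents of each child, excluding Education:
  Utilization's other parents are CreditScore, Default, Employed, Inquiries, Region.
MB(Education) = {Age, CreditScore, Default, Employed, Inquiries, Region, Utilization}.
Collateral is neither a parent, child, nor co-parent of Education, so it does not belong.

Collateral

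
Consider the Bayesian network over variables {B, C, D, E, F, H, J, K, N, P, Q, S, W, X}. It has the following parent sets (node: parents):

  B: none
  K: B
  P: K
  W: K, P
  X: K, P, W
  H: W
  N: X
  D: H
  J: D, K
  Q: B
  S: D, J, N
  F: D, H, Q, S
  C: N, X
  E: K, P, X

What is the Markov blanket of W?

{H, K, P, X}

W's parents: K, P.
Ch(W) = {H, X}.
Other parents of W's children:
  X: K, P
  H: —
Union: {K, P} ∪ {H, X} ∪ {K, P} = {H, K, P, X}.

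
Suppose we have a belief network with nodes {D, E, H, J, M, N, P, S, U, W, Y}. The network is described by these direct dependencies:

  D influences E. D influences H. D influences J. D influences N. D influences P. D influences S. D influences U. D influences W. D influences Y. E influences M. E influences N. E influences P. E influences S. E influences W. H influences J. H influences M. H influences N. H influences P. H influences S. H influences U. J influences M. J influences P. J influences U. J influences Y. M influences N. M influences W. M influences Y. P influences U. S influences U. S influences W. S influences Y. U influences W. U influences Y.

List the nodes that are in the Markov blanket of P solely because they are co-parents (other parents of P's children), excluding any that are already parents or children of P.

Children of P: U.
  U: D, H, J, S
Excluding nodes already adjacent to P (D, E, H, J, U), the co-parent-only contribution is {S}.

{S}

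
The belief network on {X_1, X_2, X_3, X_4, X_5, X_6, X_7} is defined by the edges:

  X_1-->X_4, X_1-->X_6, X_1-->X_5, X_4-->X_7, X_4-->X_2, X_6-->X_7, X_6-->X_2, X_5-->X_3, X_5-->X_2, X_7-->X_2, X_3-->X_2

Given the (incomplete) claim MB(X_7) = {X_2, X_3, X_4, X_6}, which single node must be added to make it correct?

X_7 has child X_2.
Parents of X_7: X_4, X_6.
For each child, the remaining parents (spouses of X_7):
  parents(X_2) \ {X_7} = {X_3, X_4, X_5, X_6}.
MB(X_7) = {X_2, X_3, X_4, X_5, X_6}.
Comparing with the claimed set, X_5 is missing.

X_5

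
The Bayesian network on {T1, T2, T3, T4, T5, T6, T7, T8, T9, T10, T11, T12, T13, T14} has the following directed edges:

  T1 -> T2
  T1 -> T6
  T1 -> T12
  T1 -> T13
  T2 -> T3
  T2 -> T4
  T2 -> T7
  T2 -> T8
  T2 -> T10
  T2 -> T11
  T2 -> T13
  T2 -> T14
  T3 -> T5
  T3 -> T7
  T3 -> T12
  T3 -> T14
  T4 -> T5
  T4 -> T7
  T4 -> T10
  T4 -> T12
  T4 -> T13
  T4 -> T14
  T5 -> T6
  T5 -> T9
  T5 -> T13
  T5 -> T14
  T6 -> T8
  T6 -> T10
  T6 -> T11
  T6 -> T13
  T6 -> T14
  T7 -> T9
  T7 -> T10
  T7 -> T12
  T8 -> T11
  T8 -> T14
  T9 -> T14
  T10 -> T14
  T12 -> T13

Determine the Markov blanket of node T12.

{T1, T2, T3, T4, T5, T6, T7, T13}

Parents of T12: T1, T3, T4, T7.
T12 has child T13.
Other parents of T12's children:
  T13: T1, T2, T4, T5, T6
Union: {T1, T3, T4, T7} ∪ {T13} ∪ {T1, T2, T4, T5, T6} = {T1, T2, T3, T4, T5, T6, T7, T13}.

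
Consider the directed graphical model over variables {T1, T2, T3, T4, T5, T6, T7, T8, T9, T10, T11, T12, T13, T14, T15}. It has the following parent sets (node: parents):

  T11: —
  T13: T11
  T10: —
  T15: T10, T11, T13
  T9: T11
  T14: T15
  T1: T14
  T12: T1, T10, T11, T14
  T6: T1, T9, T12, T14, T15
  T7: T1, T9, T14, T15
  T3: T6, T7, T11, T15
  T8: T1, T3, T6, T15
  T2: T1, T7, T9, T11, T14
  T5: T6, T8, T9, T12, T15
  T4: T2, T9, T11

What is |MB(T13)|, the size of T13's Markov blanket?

3

By definition, MB(T13) is built from T13's parents, T13's children, and the co-parents of T13.
T13 has parent T11.
Children of T13: T15.
Parents of each child, excluding T13:
  T15: T10, T11
MB(T13) = {T10, T11, T15}, which has 3 nodes.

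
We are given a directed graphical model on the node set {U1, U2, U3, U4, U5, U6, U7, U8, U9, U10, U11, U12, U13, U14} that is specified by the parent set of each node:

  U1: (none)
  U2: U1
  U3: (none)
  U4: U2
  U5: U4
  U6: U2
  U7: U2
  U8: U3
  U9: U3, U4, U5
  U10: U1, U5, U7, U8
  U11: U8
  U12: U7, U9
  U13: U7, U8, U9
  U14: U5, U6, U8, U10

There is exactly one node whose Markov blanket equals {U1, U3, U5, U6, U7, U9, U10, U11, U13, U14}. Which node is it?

U8

The target node must have every member of {U1, U3, U5, U6, U7, U9, U10, U11, U13, U14} as a parent, child, or co-parent, and no others.
Parents of U8: U3; children: U10, U11, U13, U14; co-parents: U1, U5, U6, U7, U9, U10.
These exactly cover the given set, so the node is U8.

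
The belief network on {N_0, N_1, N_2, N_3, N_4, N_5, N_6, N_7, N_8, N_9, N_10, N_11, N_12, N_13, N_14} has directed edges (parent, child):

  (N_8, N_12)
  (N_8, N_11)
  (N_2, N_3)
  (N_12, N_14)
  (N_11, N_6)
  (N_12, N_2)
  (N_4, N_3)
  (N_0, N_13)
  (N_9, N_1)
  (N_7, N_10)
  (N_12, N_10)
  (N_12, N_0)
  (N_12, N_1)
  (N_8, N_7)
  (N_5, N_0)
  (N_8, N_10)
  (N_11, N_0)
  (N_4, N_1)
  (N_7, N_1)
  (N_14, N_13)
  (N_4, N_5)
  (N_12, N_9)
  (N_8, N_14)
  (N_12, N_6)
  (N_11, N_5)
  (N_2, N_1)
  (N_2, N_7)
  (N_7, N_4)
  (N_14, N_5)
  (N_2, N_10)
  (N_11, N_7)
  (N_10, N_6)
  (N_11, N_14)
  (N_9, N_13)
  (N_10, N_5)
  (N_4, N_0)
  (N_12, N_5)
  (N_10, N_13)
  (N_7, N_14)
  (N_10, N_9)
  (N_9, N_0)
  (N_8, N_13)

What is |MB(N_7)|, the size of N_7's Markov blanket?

By definition, MB(N_7) is built from N_7's parents, N_7's children, and the co-parents of N_7.
N_7's children: N_1, N_4, N_10, N_14.
Parents of N_7: N_2, N_8, N_11.
Parents of each child, excluding N_7:
  N_10 also has parents N_2, N_8, N_12.
  N_4: no additional parents.
  parents(N_14) \ {N_7} = {N_8, N_11, N_12}.
  parents(N_1) \ {N_7} = {N_2, N_4, N_9, N_12}.
MB(N_7) = {N_1, N_2, N_4, N_8, N_9, N_10, N_11, N_12, N_14}, which has 9 nodes.

9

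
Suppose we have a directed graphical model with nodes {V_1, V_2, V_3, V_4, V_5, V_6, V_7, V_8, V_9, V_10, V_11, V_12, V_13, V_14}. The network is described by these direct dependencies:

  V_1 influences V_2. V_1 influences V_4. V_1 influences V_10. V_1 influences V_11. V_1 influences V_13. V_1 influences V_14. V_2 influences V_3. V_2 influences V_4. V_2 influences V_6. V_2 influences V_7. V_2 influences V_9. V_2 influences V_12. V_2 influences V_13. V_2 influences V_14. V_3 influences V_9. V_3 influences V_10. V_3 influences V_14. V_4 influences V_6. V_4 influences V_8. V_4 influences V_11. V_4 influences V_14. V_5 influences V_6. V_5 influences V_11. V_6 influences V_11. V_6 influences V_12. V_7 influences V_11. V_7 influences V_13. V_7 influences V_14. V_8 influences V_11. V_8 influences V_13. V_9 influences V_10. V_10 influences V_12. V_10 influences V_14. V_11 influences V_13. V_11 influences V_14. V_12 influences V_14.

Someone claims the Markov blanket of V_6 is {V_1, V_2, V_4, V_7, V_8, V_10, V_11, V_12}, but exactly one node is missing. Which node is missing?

A node's Markov blanket = Pa ∪ Ch ∪ (parents of Ch other than the node itself).
Pa(V_6) = {V_2, V_4, V_5}.
V_6 has children V_11, V_12.
Co-parents of V_6 (other parents of its children):
  V_11: V_1, V_4, V_5, V_7, V_8
  V_12: V_2, V_10
MB(V_6) = {V_1, V_2, V_4, V_5, V_7, V_8, V_10, V_11, V_12}.
Comparing with the claimed set, V_5 is missing.

V_5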